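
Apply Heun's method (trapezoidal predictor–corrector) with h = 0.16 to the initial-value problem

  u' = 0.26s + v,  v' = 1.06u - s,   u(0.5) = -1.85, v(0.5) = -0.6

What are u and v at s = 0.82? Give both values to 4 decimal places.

Heun on (u,v): k1 = f(s_n, state_n); k2 = f(s_n + h, state_n + h·k1); state_{n+1} = state_n + (h/2)·(k1 + k2).
0.500000: (-1.850000, -0.600000)
  k1 = (-0.470000, -2.461000)
  predictor → (-1.925200, -0.993760)
  k2 = (-0.822160, -2.700712)
  → (-1.953373, -1.012937)
0.660000: (-1.953373, -1.012937)
  k1 = (-0.841337, -2.730575)
  predictor → (-2.087987, -1.449829)
  k2 = (-1.236629, -3.033266)
  → (-2.119610, -1.474044)
(u(0.82), v(0.82)) ≈ (-2.1196, -1.4740)

-2.1196, -1.4740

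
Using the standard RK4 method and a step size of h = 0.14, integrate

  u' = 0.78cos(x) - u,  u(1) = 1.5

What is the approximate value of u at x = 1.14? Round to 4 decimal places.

1.3528

RK4: k1 = f(x_n, u_n); k2 = f(x_n + h/2, u_n + (h/2)·k1); k3 = f(x_n + h/2, u_n + (h/2)·k2); k4 = f(x_n + h, u_n + h·k3); u_{n+1} = u_n + (h/6)·(k1 + 2k2 + 2k3 + k4).
x=1.000000, u=1.500000:
  k1 = f(1.000000, 1.500000) = -1.078564
  k2 = f(1.070000, 1.424501) = -1.050004
  k3 = f(1.070000, 1.426500) = -1.052003
  k4 = f(1.140000, 1.352720) = -1.026996
  u ← 1.500000 + (0.14/6)·(k1 + 2k2 + 2k3 + k4) = 1.352777
u(1.14) ≈ 1.3528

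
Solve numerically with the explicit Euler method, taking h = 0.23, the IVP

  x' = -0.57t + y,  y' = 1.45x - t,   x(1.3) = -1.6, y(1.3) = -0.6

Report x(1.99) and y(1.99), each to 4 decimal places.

-3.2261, -3.6390

Euler on (x,y): x_{n+1} = x_n + h·x', y_{n+1} = y_n + h·y'.
1.300000: (-1.600000, -0.600000); f=(-1.341000, -3.620000) → (-1.908430, -1.432600)
1.530000: (-1.908430, -1.432600); f=(-2.304700, -4.297224) → (-2.438511, -2.420961)
1.760000: (-2.438511, -2.420961); f=(-3.424161, -5.295841) → (-3.226068, -3.639005)
(x(1.99), y(1.99)) ≈ (-3.2261, -3.6390)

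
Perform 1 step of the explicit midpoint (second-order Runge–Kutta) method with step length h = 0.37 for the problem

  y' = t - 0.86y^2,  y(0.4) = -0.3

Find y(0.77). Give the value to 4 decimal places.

Midpoint: k1 = f(t_n, y_n); k2 = f(t_n + h/2, y_n + (h/2)·k1); y_{n+1} = y_n + h·k2.
t=0.400000, y=-0.300000:
  k1 = f(0.400000, -0.300000) = 0.322600
  k2 = f(0.585000, -0.240319) = 0.535332
  y ← -0.300000 + 0.37·0.535332 = -0.101927
y(0.77) ≈ -0.1019

-0.1019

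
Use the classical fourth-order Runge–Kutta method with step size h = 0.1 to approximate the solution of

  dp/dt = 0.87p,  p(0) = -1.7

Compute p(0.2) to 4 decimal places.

RK4: k1 = f(t_n, p_n); k2 = f(t_n + h/2, p_n + (h/2)·k1); k3 = f(t_n + h/2, p_n + (h/2)·k2); k4 = f(t_n + h, p_n + h·k3); p_{n+1} = p_n + (h/6)·(k1 + 2k2 + 2k3 + k4).
t=0.000000, p=-1.700000:
  k1 = f(0.000000, -1.700000) = -1.479000
  k2 = f(0.050000, -1.773950) = -1.543336
  k3 = f(0.050000, -1.777167) = -1.546135
  k4 = f(0.100000, -1.854614) = -1.613514
  p ← -1.700000 + (0.1/6)·(k1 + 2k2 + 2k3 + k4) = -1.854524
t=0.100000, p=-1.854524:
  k1 = f(0.100000, -1.854524) = -1.613436
  k2 = f(0.150000, -1.935196) = -1.683621
  k3 = f(0.150000, -1.938705) = -1.686674
  k4 = f(0.200000, -2.023192) = -1.760177
  p ← -1.854524 + (0.1/6)·(k1 + 2k2 + 2k3 + k4) = -2.023094
p(0.2) ≈ -2.0231

-2.0231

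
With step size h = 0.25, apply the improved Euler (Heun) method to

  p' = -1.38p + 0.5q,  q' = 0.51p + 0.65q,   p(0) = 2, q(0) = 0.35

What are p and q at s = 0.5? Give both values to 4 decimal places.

1.1461, 0.9367

Heun on (p,q): k1 = f(s_n, state_n); k2 = f(s_n + h, state_n + h·k1); state_{n+1} = state_n + (h/2)·(k1 + k2).
0.000000: (2.000000, 0.350000)
  k1 = (-2.585000, 1.247500)
  predictor → (1.353750, 0.661875)
  k2 = (-1.537237, 1.120631)
  → (1.484720, 0.646016)
0.250000: (1.484720, 0.646016)
  k1 = (-1.725906, 1.177118)
  predictor → (1.053244, 0.940296)
  k2 = (-0.983329, 1.148347)
  → (1.146066, 0.936699)
(p(0.5), q(0.5)) ≈ (1.1461, 0.9367)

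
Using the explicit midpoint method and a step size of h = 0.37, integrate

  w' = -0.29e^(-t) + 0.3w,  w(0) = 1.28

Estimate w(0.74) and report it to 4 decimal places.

1.4255

Midpoint: k1 = f(t_n, w_n); k2 = f(t_n + h/2, w_n + (h/2)·k1); w_{n+1} = w_n + h·k2.
t=0.000000, w=1.280000:
  k1 = f(0.000000, 1.280000) = 0.094000
  k2 = f(0.185000, 1.297390) = 0.148197
  w ← 1.280000 + 0.37·0.148197 = 1.334833
t=0.370000, w=1.334833:
  k1 = f(0.370000, 1.334833) = 0.200137
  k2 = f(0.555000, 1.371858) = 0.245076
  w ← 1.334833 + 0.37·0.245076 = 1.425511
w(0.74) ≈ 1.4255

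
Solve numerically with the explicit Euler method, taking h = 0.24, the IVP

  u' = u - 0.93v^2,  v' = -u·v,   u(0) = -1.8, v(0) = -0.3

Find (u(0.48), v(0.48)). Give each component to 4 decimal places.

-2.8338, -0.6618

Euler on (u,v): u_{n+1} = u_n + h·u', v_{n+1} = v_n + h·v'.
0.000000: (-1.800000, -0.300000); f=(-1.883700, -0.540000) → (-2.252088, -0.429600)
0.240000: (-2.252088, -0.429600); f=(-2.423725, -0.967497) → (-2.833782, -0.661799)
(u(0.48), v(0.48)) ≈ (-2.8338, -0.6618)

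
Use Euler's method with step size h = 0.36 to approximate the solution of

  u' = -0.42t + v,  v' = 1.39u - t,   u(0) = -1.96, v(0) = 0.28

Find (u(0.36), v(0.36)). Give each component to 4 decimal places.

-1.8592, -0.7008

Euler on (u,v): u_{n+1} = u_n + h·u', v_{n+1} = v_n + h·v'.
0.000000: (-1.960000, 0.280000); f=(0.280000, -2.724400) → (-1.859200, -0.700784)
(u(0.36), v(0.36)) ≈ (-1.8592, -0.7008)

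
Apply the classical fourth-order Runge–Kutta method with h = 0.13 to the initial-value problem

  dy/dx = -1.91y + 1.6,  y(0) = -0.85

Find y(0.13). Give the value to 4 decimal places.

RK4: k1 = f(x_n, y_n); k2 = f(x_n + h/2, y_n + (h/2)·k1); k3 = f(x_n + h/2, y_n + (h/2)·k2); k4 = f(x_n + h, y_n + h·k3); y_{n+1} = y_n + (h/6)·(k1 + 2k2 + 2k3 + k4).
x=0.000000, y=-0.850000:
  k1 = f(0.000000, -0.850000) = 3.223500
  k2 = f(0.065000, -0.640473) = 2.823302
  k3 = f(0.065000, -0.666485) = 2.872987
  k4 = f(0.130000, -0.476512) = 2.510137
  y ← -0.850000 + (0.13/6)·(k1 + 2k2 + 2k3 + k4) = -0.478932
y(0.13) ≈ -0.4789

-0.4789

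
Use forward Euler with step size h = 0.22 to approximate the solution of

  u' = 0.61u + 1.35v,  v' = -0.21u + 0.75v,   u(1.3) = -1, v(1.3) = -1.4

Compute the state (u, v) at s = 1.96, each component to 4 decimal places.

-3.0549, -1.9645

Euler on (u,v): u_{n+1} = u_n + h·u', v_{n+1} = v_n + h·v'.
1.300000: (-1.000000, -1.400000); f=(-2.500000, -0.840000) → (-1.550000, -1.584800)
1.520000: (-1.550000, -1.584800); f=(-3.084980, -0.863100) → (-2.228696, -1.774682)
1.740000: (-2.228696, -1.774682); f=(-3.755325, -0.862985) → (-3.054867, -1.964539)
(u(1.96), v(1.96)) ≈ (-3.0549, -1.9645)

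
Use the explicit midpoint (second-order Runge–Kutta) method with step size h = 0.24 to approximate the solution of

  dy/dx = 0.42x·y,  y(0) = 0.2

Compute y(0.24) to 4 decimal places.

0.2024

Midpoint: k1 = f(x_n, y_n); k2 = f(x_n + h/2, y_n + (h/2)·k1); y_{n+1} = y_n + h·k2.
x=0.000000, y=0.200000:
  k1 = f(0.000000, 0.200000) = 0.000000
  k2 = f(0.120000, 0.200000) = 0.010080
  y ← 0.200000 + 0.24·0.010080 = 0.202419
y(0.24) ≈ 0.2024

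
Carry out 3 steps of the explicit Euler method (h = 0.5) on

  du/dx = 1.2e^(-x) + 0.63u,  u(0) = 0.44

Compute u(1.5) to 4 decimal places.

2.7373

Euler: u_{n+1} = u_n + h·f(x_n, u_n).
x=0.000000, u=0.440000: f=1.477200 → u ← 0.440000 + 0.5·1.477200 = 1.178600
x=0.500000, u=1.178600: f=1.470355 → u ← 1.178600 + 0.5·1.470355 = 1.913777
x=1.000000, u=1.913777: f=1.647135 → u ← 1.913777 + 0.5·1.647135 = 2.737345
u(1.5) ≈ 2.7373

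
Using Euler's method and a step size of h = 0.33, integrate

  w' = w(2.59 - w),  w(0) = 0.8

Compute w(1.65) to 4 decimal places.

2.5773

Euler: w_{n+1} = w_n + h·f(t_n, w_n).
t=0.000000, w=0.800000: f=1.432000 → w ← 0.800000 + 0.33·1.432000 = 1.272560
t=0.330000, w=1.272560: f=1.676521 → w ← 1.272560 + 0.33·1.676521 = 1.825812
t=0.660000, w=1.825812: f=1.395264 → w ← 1.825812 + 0.33·1.395264 = 2.286249
t=0.990000, w=2.286249: f=0.694450 → w ← 2.286249 + 0.33·0.694450 = 2.515418
t=1.320000, w=2.515418: f=0.187606 → w ← 2.515418 + 0.33·0.187606 = 2.577328
w(1.65) ≈ 2.5773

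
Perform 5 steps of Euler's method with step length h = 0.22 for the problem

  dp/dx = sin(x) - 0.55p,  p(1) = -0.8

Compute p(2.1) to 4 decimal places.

Euler: p_{n+1} = p_n + h·f(x_n, p_n).
x=1.000000, p=-0.800000: f=1.281471 → p ← -0.800000 + 0.22·1.281471 = -0.518076
x=1.220000, p=-0.518076: f=1.224041 → p ← -0.518076 + 0.22·1.224041 = -0.248787
x=1.440000, p=-0.248787: f=1.128291 → p ← -0.248787 + 0.22·1.128291 = -0.000563
x=1.660000, p=-0.000563: f=0.996334 → p ← -0.000563 + 0.22·0.996334 = 0.218630
x=1.880000, p=0.218630: f=0.832330 → p ← 0.218630 + 0.22·0.832330 = 0.401743
p(2.1) ≈ 0.4017

0.4017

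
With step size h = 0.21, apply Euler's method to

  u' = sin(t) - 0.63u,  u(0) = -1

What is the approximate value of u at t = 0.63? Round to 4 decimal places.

Euler: u_{n+1} = u_n + h·f(t_n, u_n).
t=0.000000, u=-1.000000: f=0.630000 → u ← -1.000000 + 0.21·0.630000 = -0.867700
t=0.210000, u=-0.867700: f=0.755111 → u ← -0.867700 + 0.21·0.755111 = -0.709127
t=0.420000, u=-0.709127: f=0.854510 → u ← -0.709127 + 0.21·0.854510 = -0.529680
u(0.63) ≈ -0.5297

-0.5297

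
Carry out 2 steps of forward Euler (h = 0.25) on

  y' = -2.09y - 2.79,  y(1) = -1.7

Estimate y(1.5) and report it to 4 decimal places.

Euler: y_{n+1} = y_n + h·f(x_n, y_n).
x=1.000000, y=-1.700000: f=0.763000 → y ← -1.700000 + 0.25·0.763000 = -1.509250
x=1.250000, y=-1.509250: f=0.364333 → y ← -1.509250 + 0.25·0.364333 = -1.418167
y(1.5) ≈ -1.4182

-1.4182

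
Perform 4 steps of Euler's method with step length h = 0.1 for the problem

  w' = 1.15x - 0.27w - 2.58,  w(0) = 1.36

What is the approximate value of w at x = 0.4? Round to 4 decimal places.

0.2958

Euler: w_{n+1} = w_n + h·f(x_n, w_n).
x=0.000000, w=1.360000: f=-2.947200 → w ← 1.360000 + 0.1·(-2.947200) = 1.065280
x=0.100000, w=1.065280: f=-2.752626 → w ← 1.065280 + 0.1·(-2.752626) = 0.790017
x=0.200000, w=0.790017: f=-2.563305 → w ← 0.790017 + 0.1·(-2.563305) = 0.533687
x=0.300000, w=0.533687: f=-2.379095 → w ← 0.533687 + 0.1·(-2.379095) = 0.295777
w(0.4) ≈ 0.2958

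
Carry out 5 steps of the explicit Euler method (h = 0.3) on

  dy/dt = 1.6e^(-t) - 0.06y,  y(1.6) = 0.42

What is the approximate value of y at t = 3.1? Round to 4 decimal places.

Euler: y_{n+1} = y_n + h·f(t_n, y_n).
t=1.600000, y=0.420000: f=0.297834 → y ← 0.420000 + 0.3·0.297834 = 0.509350
t=1.900000, y=0.509350: f=0.208749 → y ← 0.509350 + 0.3·0.208749 = 0.571975
t=2.200000, y=0.571975: f=0.142967 → y ← 0.571975 + 0.3·0.142967 = 0.614865
t=2.500000, y=0.614865: f=0.094444 → y ← 0.614865 + 0.3·0.094444 = 0.643198
t=2.800000, y=0.643198: f=0.058704 → y ← 0.643198 + 0.3·0.058704 = 0.660809
y(3.1) ≈ 0.6608

0.6608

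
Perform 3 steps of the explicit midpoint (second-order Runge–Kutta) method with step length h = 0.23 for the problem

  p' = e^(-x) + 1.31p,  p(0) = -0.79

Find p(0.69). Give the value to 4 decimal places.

Midpoint: k1 = f(x_n, p_n); k2 = f(x_n + h/2, p_n + (h/2)·k1); p_{n+1} = p_n + h·k2.
x=0.000000, p=-0.790000:
  k1 = f(0.000000, -0.790000) = -0.034900
  k2 = f(0.115000, -0.794014) = -0.148792
  p ← -0.790000 + 0.23·(-0.148792) = -0.824222
x=0.230000, p=-0.824222:
  k1 = f(0.230000, -0.824222) = -0.285197
  k2 = f(0.345000, -0.857020) = -0.414476
  p ← -0.824222 + 0.23·(-0.414476) = -0.919551
x=0.460000, p=-0.919551:
  k1 = f(0.460000, -0.919551) = -0.573329
  k2 = f(0.575000, -0.985484) = -0.728279
  p ← -0.919551 + 0.23·(-0.728279) = -1.087056
p(0.69) ≈ -1.0871

-1.0871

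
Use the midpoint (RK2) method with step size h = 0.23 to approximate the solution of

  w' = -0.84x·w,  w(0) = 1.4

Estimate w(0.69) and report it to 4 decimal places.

1.1438

Midpoint: k1 = f(x_n, w_n); k2 = f(x_n + h/2, w_n + (h/2)·k1); w_{n+1} = w_n + h·k2.
x=0.000000, w=1.400000:
  k1 = f(0.000000, 1.400000) = 0.000000
  k2 = f(0.115000, 1.400000) = -0.135240
  w ← 1.400000 + 0.23·(-0.135240) = 1.368895
x=0.230000, w=1.368895:
  k1 = f(0.230000, 1.368895) = -0.264470
  k2 = f(0.345000, 1.338481) = -0.387892
  w ← 1.368895 + 0.23·(-0.387892) = 1.279680
x=0.460000, w=1.279680:
  k1 = f(0.460000, 1.279680) = -0.494468
  k2 = f(0.575000, 1.222816) = -0.590620
  w ← 1.279680 + 0.23·(-0.590620) = 1.143837
w(0.69) ≈ 1.1438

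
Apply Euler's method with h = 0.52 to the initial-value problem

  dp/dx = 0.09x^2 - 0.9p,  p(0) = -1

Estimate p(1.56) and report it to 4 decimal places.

Euler: p_{n+1} = p_n + h·f(x_n, p_n).
x=0.000000, p=-1.000000: f=0.900000 → p ← -1.000000 + 0.52·0.900000 = -0.532000
x=0.520000, p=-0.532000: f=0.503136 → p ← -0.532000 + 0.52·0.503136 = -0.270369
x=1.040000, p=-0.270369: f=0.340676 → p ← -0.270369 + 0.52·0.340676 = -0.093218
p(1.56) ≈ -0.0932

-0.0932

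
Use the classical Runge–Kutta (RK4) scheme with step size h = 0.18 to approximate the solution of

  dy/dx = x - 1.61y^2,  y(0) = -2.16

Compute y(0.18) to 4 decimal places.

-5.5829

RK4: k1 = f(x_n, y_n); k2 = f(x_n + h/2, y_n + (h/2)·k1); k3 = f(x_n + h/2, y_n + (h/2)·k2); k4 = f(x_n + h, y_n + h·k3); y_{n+1} = y_n + (h/6)·(k1 + 2k2 + 2k3 + k4).
x=0.000000, y=-2.160000:
  k1 = f(0.000000, -2.160000) = -7.511616
  k2 = f(0.090000, -2.836045) = -12.859478
  k3 = f(0.090000, -3.317353) = -17.627778
  k4 = f(0.180000, -5.333000) = -45.609831
  y ← -2.160000 + (0.18/6)·(k1 + 2k2 + 2k3 + k4) = -5.582879
y(0.18) ≈ -5.5829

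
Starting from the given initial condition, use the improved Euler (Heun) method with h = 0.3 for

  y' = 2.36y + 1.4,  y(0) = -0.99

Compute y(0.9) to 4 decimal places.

-3.5745

Heun: k1 = f(t_n, y_n); k2 = f(t_n + h, y_n + h·k1); y_{n+1} = y_n + (h/2)·(k1 + k2).
t=0.000000, y=-0.990000:
  k1 = f(0.000000, -0.990000) = -0.936400
  k2 = f(0.300000, -1.270920) = -1.599371
  y ← -0.990000 + (0.3/2)·(-0.936400 + (-1.599371)) = -1.370366
t=0.300000, y=-1.370366:
  k1 = f(0.300000, -1.370366) = -1.834063
  k2 = f(0.600000, -1.920585) = -3.132580
  y ← -1.370366 + (0.3/2)·(-1.834063 + (-3.132580)) = -2.115362
t=0.600000, y=-2.115362:
  k1 = f(0.600000, -2.115362) = -3.592254
  k2 = f(0.900000, -3.193038) = -6.135571
  y ← -2.115362 + (0.3/2)·(-3.592254 + (-6.135571)) = -3.574536
y(0.9) ≈ -3.5745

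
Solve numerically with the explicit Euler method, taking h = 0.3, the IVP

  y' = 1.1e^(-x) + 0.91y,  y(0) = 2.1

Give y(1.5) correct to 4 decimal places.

8.9550

Euler: y_{n+1} = y_n + h·f(x_n, y_n).
x=0.000000, y=2.100000: f=3.011000 → y ← 2.100000 + 0.3·3.011000 = 3.003300
x=0.300000, y=3.003300: f=3.547903 → y ← 3.003300 + 0.3·3.547903 = 4.067671
x=0.600000, y=4.067671: f=4.305273 → y ← 4.067671 + 0.3·4.305273 = 5.359253
x=0.900000, y=5.359253: f=5.324147 → y ← 5.359253 + 0.3·5.324147 = 6.956497
x=1.200000, y=6.956497: f=6.661726 → y ← 6.956497 + 0.3·6.661726 = 8.955015
y(1.5) ≈ 8.9550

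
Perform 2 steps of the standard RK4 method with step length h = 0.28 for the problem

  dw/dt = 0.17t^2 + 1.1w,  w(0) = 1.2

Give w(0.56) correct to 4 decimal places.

RK4: k1 = f(t_n, w_n); k2 = f(t_n + h/2, w_n + (h/2)·k1); k3 = f(t_n + h/2, w_n + (h/2)·k2); k4 = f(t_n + h, w_n + h·k3); w_{n+1} = w_n + (h/6)·(k1 + 2k2 + 2k3 + k4).
t=0.000000, w=1.200000:
  k1 = f(0.000000, 1.200000) = 1.320000
  k2 = f(0.140000, 1.384800) = 1.526612
  k3 = f(0.140000, 1.413726) = 1.558430
  k4 = f(0.280000, 1.636360) = 1.813325
  w ← 1.200000 + (0.28/6)·(k1 + 2k2 + 2k3 + k4) = 1.634159
t=0.280000, w=1.634159:
  k1 = f(0.280000, 1.634159) = 1.810903
  k2 = f(0.420000, 1.887686) = 2.106442
  k3 = f(0.420000, 1.929061) = 2.151955
  k4 = f(0.560000, 2.236707) = 2.513689
  w ← 1.634159 + (0.28/6)·(k1 + 2k2 + 2k3 + k4) = 2.233424
w(0.56) ≈ 2.2334

2.2334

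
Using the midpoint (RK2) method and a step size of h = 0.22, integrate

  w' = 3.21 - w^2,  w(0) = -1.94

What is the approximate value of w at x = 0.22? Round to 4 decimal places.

-2.1146

Midpoint: k1 = f(x_n, w_n); k2 = f(x_n + h/2, w_n + (h/2)·k1); w_{n+1} = w_n + h·k2.
x=0.000000, w=-1.940000:
  k1 = f(0.000000, -1.940000) = -0.553600
  k2 = f(0.110000, -2.000896) = -0.793585
  w ← -1.940000 + 0.22·(-0.793585) = -2.114589
w(0.22) ≈ -2.1146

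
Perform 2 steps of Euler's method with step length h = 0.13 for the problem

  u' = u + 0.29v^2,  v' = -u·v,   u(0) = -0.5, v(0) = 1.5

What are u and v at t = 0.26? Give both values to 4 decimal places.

-0.4464, 1.6972

Euler on (u,v): u_{n+1} = u_n + h·u', v_{n+1} = v_n + h·v'.
0.000000: (-0.500000, 1.500000); f=(0.152500, 0.750000) → (-0.480175, 1.597500)
0.130000: (-0.480175, 1.597500); f=(0.259907, 0.767080) → (-0.446387, 1.697220)
(u(0.26), v(0.26)) ≈ (-0.4464, 1.6972)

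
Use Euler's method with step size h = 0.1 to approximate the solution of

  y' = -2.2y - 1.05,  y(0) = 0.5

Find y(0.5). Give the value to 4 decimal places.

-0.1951

Euler: y_{n+1} = y_n + h·f(x_n, y_n).
x=0.000000, y=0.500000: f=-2.150000 → y ← 0.500000 + 0.1·(-2.150000) = 0.285000
x=0.100000, y=0.285000: f=-1.677000 → y ← 0.285000 + 0.1·(-1.677000) = 0.117300
x=0.200000, y=0.117300: f=-1.308060 → y ← 0.117300 + 0.1·(-1.308060) = -0.013506
x=0.300000, y=-0.013506: f=-1.020287 → y ← -0.013506 + 0.1·(-1.020287) = -0.115535
x=0.400000, y=-0.115535: f=-0.795824 → y ← -0.115535 + 0.1·(-0.795824) = -0.195117
y(0.5) ≈ -0.1951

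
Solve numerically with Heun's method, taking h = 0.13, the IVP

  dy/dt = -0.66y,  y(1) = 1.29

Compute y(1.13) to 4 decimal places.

Heun: k1 = f(t_n, y_n); k2 = f(t_n + h, y_n + h·k1); y_{n+1} = y_n + (h/2)·(k1 + k2).
t=1.000000, y=1.290000:
  k1 = f(1.000000, 1.290000) = -0.851400
  k2 = f(1.130000, 1.179318) = -0.778350
  y ← 1.290000 + (0.13/2)·(-0.851400 + (-0.778350)) = 1.184066
y(1.13) ≈ 1.1841

1.1841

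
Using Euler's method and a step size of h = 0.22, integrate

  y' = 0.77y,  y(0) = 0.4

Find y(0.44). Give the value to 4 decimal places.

Euler: y_{n+1} = y_n + h·f(t_n, y_n).
t=0.000000, y=0.400000: f=0.308000 → y ← 0.400000 + 0.22·0.308000 = 0.467760
t=0.220000, y=0.467760: f=0.360175 → y ← 0.467760 + 0.22·0.360175 = 0.546999
y(0.44) ≈ 0.5470

0.5470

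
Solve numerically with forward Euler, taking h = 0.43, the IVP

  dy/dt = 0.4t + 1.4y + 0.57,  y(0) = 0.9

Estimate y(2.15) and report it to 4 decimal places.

Euler: y_{n+1} = y_n + h·f(t_n, y_n).
t=0.000000, y=0.900000: f=1.830000 → y ← 0.900000 + 0.43·1.830000 = 1.686900
t=0.430000, y=1.686900: f=3.103660 → y ← 1.686900 + 0.43·3.103660 = 3.021474
t=0.860000, y=3.021474: f=5.144063 → y ← 3.021474 + 0.43·5.144063 = 5.233421
t=1.290000, y=5.233421: f=8.412789 → y ← 5.233421 + 0.43·8.412789 = 8.850920
t=1.720000, y=8.850920: f=13.649289 → y ← 8.850920 + 0.43·13.649289 = 14.720115
y(2.15) ≈ 14.7201

14.7201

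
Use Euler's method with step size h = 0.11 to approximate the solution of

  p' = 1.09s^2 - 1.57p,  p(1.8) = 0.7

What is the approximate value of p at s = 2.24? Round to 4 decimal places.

Euler: p_{n+1} = p_n + h·f(s_n, p_n).
s=1.800000, p=0.700000: f=2.432600 → p ← 0.700000 + 0.11·2.432600 = 0.967586
s=1.910000, p=0.967586: f=2.457319 → p ← 0.967586 + 0.11·2.457319 = 1.237891
s=2.020000, p=1.237891: f=2.504147 → p ← 1.237891 + 0.11·2.504147 = 1.513347
s=2.130000, p=1.513347: f=2.569266 → p ← 1.513347 + 0.11·2.569266 = 1.795966
p(2.24) ≈ 1.7960

1.7960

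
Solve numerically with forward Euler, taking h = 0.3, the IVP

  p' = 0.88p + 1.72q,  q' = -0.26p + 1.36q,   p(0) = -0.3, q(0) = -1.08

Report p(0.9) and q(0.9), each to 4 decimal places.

-3.5228, -2.7128

Euler on (p,q): p_{n+1} = p_n + h·p', q_{n+1} = q_n + h·q'.
0.000000: (-0.300000, -1.080000); f=(-2.121600, -1.390800) → (-0.936480, -1.497240)
0.300000: (-0.936480, -1.497240); f=(-3.399355, -1.792762) → (-1.956287, -2.035068)
0.600000: (-1.956287, -2.035068); f=(-5.221850, -2.259059) → (-3.522842, -2.712786)
(p(0.9), q(0.9)) ≈ (-3.5228, -2.7128)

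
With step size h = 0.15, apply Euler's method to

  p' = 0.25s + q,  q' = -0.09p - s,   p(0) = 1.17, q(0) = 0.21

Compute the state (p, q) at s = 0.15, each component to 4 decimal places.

1.2015, 0.1942

Euler on (p,q): p_{n+1} = p_n + h·p', q_{n+1} = q_n + h·q'.
0.000000: (1.170000, 0.210000); f=(0.210000, -0.105300) → (1.201500, 0.194205)
(p(0.15), q(0.15)) ≈ (1.2015, 0.1942)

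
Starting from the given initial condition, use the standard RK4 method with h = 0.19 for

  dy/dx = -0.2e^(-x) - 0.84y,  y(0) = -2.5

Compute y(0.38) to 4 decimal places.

RK4: k1 = f(x_n, y_n); k2 = f(x_n + h/2, y_n + (h/2)·k1); k3 = f(x_n + h/2, y_n + (h/2)·k2); k4 = f(x_n + h, y_n + h·k3); y_{n+1} = y_n + (h/6)·(k1 + 2k2 + 2k3 + k4).
x=0.000000, y=-2.500000:
  k1 = f(0.000000, -2.500000) = 1.900000
  k2 = f(0.095000, -2.319500) = 1.766505
  k3 = f(0.095000, -2.332182) = 1.777158
  k4 = f(0.190000, -2.162340) = 1.650974
  y ← -2.500000 + (0.19/6)·(k1 + 2k2 + 2k3 + k4) = -2.163120
x=0.190000, y=-2.163120:
  k1 = f(0.190000, -2.163120) = 1.651629
  k2 = f(0.285000, -2.006216) = 1.534818
  k3 = f(0.285000, -2.017313) = 1.544140
  k4 = f(0.380000, -1.869734) = 1.433804
  y ← -2.163120 + (0.19/6)·(k1 + 2k2 + 2k3 + k4) = -1.870414
y(0.38) ≈ -1.8704

-1.8704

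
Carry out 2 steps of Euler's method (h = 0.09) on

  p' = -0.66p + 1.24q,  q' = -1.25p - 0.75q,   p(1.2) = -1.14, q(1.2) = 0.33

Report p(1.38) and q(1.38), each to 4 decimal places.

Euler on (p,q): p_{n+1} = p_n + h·p', q_{n+1} = q_n + h·q'.
1.200000: (-1.140000, 0.330000); f=(1.161600, 1.177500) → (-1.035456, 0.435975)
1.290000: (-1.035456, 0.435975); f=(1.224010, 0.967339) → (-0.925295, 0.523035)
(p(1.38), q(1.38)) ≈ (-0.9253, 0.5230)

-0.9253, 0.5230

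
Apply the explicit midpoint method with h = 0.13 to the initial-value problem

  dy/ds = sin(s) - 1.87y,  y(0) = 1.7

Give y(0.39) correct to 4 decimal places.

Midpoint: k1 = f(s_n, y_n); k2 = f(s_n + h/2, y_n + (h/2)·k1); y_{n+1} = y_n + h·k2.
s=0.000000, y=1.700000:
  k1 = f(0.000000, 1.700000) = -3.179000
  k2 = f(0.065000, 1.493365) = -2.727638
  y ← 1.700000 + 0.13·(-2.727638) = 1.345407
s=0.130000, y=1.345407:
  k1 = f(0.130000, 1.345407) = -2.386277
  k2 = f(0.195000, 1.190299) = -2.032093
  y ← 1.345407 + 0.13·(-2.032093) = 1.081235
s=0.260000, y=1.081235:
  k1 = f(0.260000, 1.081235) = -1.764829
  k2 = f(0.325000, 0.966521) = -1.488086
  y ← 1.081235 + 0.13·(-1.488086) = 0.887784
y(0.39) ≈ 0.8878

0.8878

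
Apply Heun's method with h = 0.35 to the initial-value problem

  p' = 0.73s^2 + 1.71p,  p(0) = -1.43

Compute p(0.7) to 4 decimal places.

-4.4032

Heun: k1 = f(s_n, p_n); k2 = f(s_n + h, p_n + h·k1); p_{n+1} = p_n + (h/2)·(k1 + k2).
s=0.000000, p=-1.430000:
  k1 = f(0.000000, -1.430000) = -2.445300
  k2 = f(0.350000, -2.285855) = -3.819387
  p ← -1.430000 + (0.35/2)·(-2.445300 + (-3.819387)) = -2.526320
s=0.350000, p=-2.526320:
  k1 = f(0.350000, -2.526320) = -4.230583
  k2 = f(0.700000, -4.007024) = -6.494311
  p ← -2.526320 + (0.35/2)·(-4.230583 + (-6.494311)) = -4.403177
p(0.7) ≈ -4.4032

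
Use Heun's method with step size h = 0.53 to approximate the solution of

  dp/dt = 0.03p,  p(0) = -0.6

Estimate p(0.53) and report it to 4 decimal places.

Heun: k1 = f(t_n, p_n); k2 = f(t_n + h, p_n + h·k1); p_{n+1} = p_n + (h/2)·(k1 + k2).
t=0.000000, p=-0.600000:
  k1 = f(0.000000, -0.600000) = -0.018000
  k2 = f(0.530000, -0.609540) = -0.018286
  p ← -0.600000 + (0.53/2)·(-0.018000 + (-0.018286)) = -0.609616
p(0.53) ≈ -0.6096

-0.6096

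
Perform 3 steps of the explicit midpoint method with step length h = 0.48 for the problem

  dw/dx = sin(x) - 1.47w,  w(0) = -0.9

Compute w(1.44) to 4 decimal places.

0.3275

Midpoint: k1 = f(x_n, w_n); k2 = f(x_n + h/2, w_n + (h/2)·k1); w_{n+1} = w_n + h·k2.
x=0.000000, w=-0.900000:
  k1 = f(0.000000, -0.900000) = 1.323000
  k2 = f(0.240000, -0.582480) = 1.093948
  w ← -0.900000 + 0.48·1.093948 = -0.374905
x=0.480000, w=-0.374905:
  k1 = f(0.480000, -0.374905) = 1.012889
  k2 = f(0.720000, -0.131811) = 0.853147
  w ← -0.374905 + 0.48·0.853147 = 0.034606
x=0.960000, w=0.034606:
  k1 = f(0.960000, 0.034606) = 0.768321
  k2 = f(1.200000, 0.219003) = 0.610105
  w ← 0.034606 + 0.48·0.610105 = 0.327456
w(1.44) ≈ 0.3275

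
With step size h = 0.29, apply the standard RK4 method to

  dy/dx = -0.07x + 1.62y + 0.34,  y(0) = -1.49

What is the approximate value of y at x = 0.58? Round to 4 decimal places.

RK4: k1 = f(x_n, y_n); k2 = f(x_n + h/2, y_n + (h/2)·k1); k3 = f(x_n + h/2, y_n + (h/2)·k2); k4 = f(x_n + h, y_n + h·k3); y_{n+1} = y_n + (h/6)·(k1 + 2k2 + 2k3 + k4).
x=0.000000, y=-1.490000:
  k1 = f(0.000000, -1.490000) = -2.073800
  k2 = f(0.145000, -1.790701) = -2.571086
  k3 = f(0.145000, -1.862807) = -2.687898
  k4 = f(0.290000, -2.269490) = -3.356874
  y ← -1.490000 + (0.29/6)·(k1 + 2k2 + 2k3 + k4) = -2.260851
x=0.290000, y=-2.260851:
  k1 = f(0.290000, -2.260851) = -3.342879
  k2 = f(0.435000, -2.745568) = -4.138271
  k3 = f(0.435000, -2.860900) = -4.325108
  k4 = f(0.580000, -3.515132) = -5.395115
  y ← -2.260851 + (0.29/6)·(k1 + 2k2 + 2k3 + k4) = -3.501314
y(0.58) ≈ -3.5013

-3.5013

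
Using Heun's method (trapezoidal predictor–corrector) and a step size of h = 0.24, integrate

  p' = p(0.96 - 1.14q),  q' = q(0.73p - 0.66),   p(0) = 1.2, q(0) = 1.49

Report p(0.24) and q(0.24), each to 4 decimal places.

Heun on (p,q): k1 = f(t_n, state_n); k2 = f(t_n + h, state_n + h·k1); state_{n+1} = state_n + (h/2)·(k1 + k2).
0.000000: (1.200000, 1.490000)
  k1 = (-0.886320, 0.321840)
  predictor → (0.987283, 1.567242)
  k2 = (-0.816143, 0.095158)
  → (0.995704, 1.540040)
(p(0.24), q(0.24)) ≈ (0.9957, 1.5400)

0.9957, 1.5400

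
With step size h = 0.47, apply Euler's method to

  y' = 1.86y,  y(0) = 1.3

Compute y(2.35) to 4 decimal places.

30.0624

Euler: y_{n+1} = y_n + h·f(x_n, y_n).
x=0.000000, y=1.300000: f=2.418000 → y ← 1.300000 + 0.47·2.418000 = 2.436460
x=0.470000, y=2.436460: f=4.531816 → y ← 2.436460 + 0.47·4.531816 = 4.566413
x=0.940000, y=4.566413: f=8.493529 → y ← 4.566413 + 0.47·8.493529 = 8.558372
x=1.410000, y=8.558372: f=15.918572 → y ← 8.558372 + 0.47·15.918572 = 16.040101
x=1.880000, y=16.040101: f=29.834587 → y ← 16.040101 + 0.47·29.834587 = 30.062356
y(2.35) ≈ 30.0624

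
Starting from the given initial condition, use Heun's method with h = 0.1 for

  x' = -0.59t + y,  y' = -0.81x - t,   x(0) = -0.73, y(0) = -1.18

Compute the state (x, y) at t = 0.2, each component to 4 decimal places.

-0.9660, -1.0626

Heun on (x,y): k1 = f(t_n, state_n); k2 = f(t_n + h, state_n + h·k1); state_{n+1} = state_n + (h/2)·(k1 + k2).
0.000000: (-0.730000, -1.180000)
  k1 = (-1.180000, 0.591300)
  predictor → (-0.848000, -1.120870)
  k2 = (-1.179870, 0.586880)
  → (-0.847993, -1.121091)
0.100000: (-0.847993, -1.121091)
  k1 = (-1.180091, 0.586875)
  predictor → (-0.966003, -1.062404)
  k2 = (-1.180404, 0.582462)
  → (-0.966018, -1.062624)
(x(0.2), y(0.2)) ≈ (-0.9660, -1.0626)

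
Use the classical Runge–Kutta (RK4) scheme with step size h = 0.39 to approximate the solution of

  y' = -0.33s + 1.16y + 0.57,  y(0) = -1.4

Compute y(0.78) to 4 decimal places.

-2.8753

RK4: k1 = f(s_n, y_n); k2 = f(s_n + h/2, y_n + (h/2)·k1); k3 = f(s_n + h/2, y_n + (h/2)·k2); k4 = f(s_n + h, y_n + h·k3); y_{n+1} = y_n + (h/6)·(k1 + 2k2 + 2k3 + k4).
s=0.000000, y=-1.400000:
  k1 = f(0.000000, -1.400000) = -1.054000
  k2 = f(0.195000, -1.605530) = -1.356765
  k3 = f(0.195000, -1.664569) = -1.425250
  k4 = f(0.390000, -1.955848) = -1.827483
  y ← -1.400000 + (0.39/6)·(k1 + 2k2 + 2k3 + k4) = -1.948958
s=0.390000, y=-1.948958:
  k1 = f(0.390000, -1.948958) = -1.819492
  k2 = f(0.585000, -2.303759) = -2.295411
  k3 = f(0.585000, -2.396563) = -2.403064
  k4 = f(0.780000, -2.886153) = -3.035338
  y ← -1.948958 + (0.39/6)·(k1 + 2k2 + 2k3 + k4) = -2.875324
y(0.78) ≈ -2.8753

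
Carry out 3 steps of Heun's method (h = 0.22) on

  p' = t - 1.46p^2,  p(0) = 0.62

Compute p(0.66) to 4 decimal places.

Heun: k1 = f(t_n, p_n); k2 = f(t_n + h, p_n + h·k1); p_{n+1} = p_n + (h/2)·(k1 + k2).
t=0.000000, p=0.620000:
  k1 = f(0.000000, 0.620000) = -0.561224
  k2 = f(0.220000, 0.496531) = -0.139952
  p ← 0.620000 + (0.22/2)·(-0.561224 + (-0.139952)) = 0.542871
t=0.220000, p=0.542871:
  k1 = f(0.220000, 0.542871) = -0.210274
  k2 = f(0.440000, 0.496610) = 0.079932
  p ← 0.542871 + (0.22/2)·(-0.210274 + 0.079932) = 0.528533
t=0.440000, p=0.528533:
  k1 = f(0.440000, 0.528533) = 0.032153
  k2 = f(0.660000, 0.535607) = 0.241163
  p ← 0.528533 + (0.22/2)·(0.032153 + 0.241163) = 0.558598
p(0.66) ≈ 0.5586

0.5586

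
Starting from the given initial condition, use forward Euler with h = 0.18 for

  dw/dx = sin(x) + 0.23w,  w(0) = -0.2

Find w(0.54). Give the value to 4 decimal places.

-0.1289

Euler: w_{n+1} = w_n + h·f(x_n, w_n).
x=0.000000, w=-0.200000: f=-0.046000 → w ← -0.200000 + 0.18·(-0.046000) = -0.208280
x=0.180000, w=-0.208280: f=0.131125 → w ← -0.208280 + 0.18·0.131125 = -0.184677
x=0.360000, w=-0.184677: f=0.309798 → w ← -0.184677 + 0.18·0.309798 = -0.128914
w(0.54) ≈ -0.1289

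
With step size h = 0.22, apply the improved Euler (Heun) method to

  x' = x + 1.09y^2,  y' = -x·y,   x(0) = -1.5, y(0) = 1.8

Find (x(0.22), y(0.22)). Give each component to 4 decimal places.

-0.7052, 2.3743

Heun on (x,y): k1 = f(t_n, state_n); k2 = f(t_n + h, state_n + h·k1); state_{n+1} = state_n + (h/2)·(k1 + k2).
0.000000: (-1.500000, 1.800000)
  k1 = (2.031600, 2.700000)
  predictor → (-1.053048, 2.394000)
  k2 = (5.193999, 2.520997)
  → (-0.705184, 2.374310)
(x(0.22), y(0.22)) ≈ (-0.7052, 2.3743)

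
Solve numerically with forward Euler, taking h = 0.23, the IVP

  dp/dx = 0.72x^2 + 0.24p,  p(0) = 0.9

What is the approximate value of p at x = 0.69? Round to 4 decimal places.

Euler: p_{n+1} = p_n + h·f(x_n, p_n).
x=0.000000, p=0.900000: f=0.216000 → p ← 0.900000 + 0.23·0.216000 = 0.949680
x=0.230000, p=0.949680: f=0.266011 → p ← 0.949680 + 0.23·0.266011 = 1.010863
x=0.460000, p=1.010863: f=0.394959 → p ← 1.010863 + 0.23·0.394959 = 1.101703
p(0.69) ≈ 1.1017

1.1017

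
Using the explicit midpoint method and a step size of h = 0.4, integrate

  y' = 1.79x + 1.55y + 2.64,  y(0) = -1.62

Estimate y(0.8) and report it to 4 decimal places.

-0.6520

Midpoint: k1 = f(x_n, y_n); k2 = f(x_n + h/2, y_n + (h/2)·k1); y_{n+1} = y_n + h·k2.
x=0.000000, y=-1.620000:
  k1 = f(0.000000, -1.620000) = 0.129000
  k2 = f(0.200000, -1.594200) = 0.526990
  y ← -1.620000 + 0.4·0.526990 = -1.409204
x=0.400000, y=-1.409204:
  k1 = f(0.400000, -1.409204) = 1.171734
  k2 = f(0.600000, -1.174857) = 1.892971
  y ← -1.409204 + 0.4·1.892971 = -0.652015
y(0.8) ≈ -0.6520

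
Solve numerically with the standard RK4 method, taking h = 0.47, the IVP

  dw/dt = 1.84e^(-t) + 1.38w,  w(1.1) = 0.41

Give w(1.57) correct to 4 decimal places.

RK4: k1 = f(t_n, w_n); k2 = f(t_n + h/2, w_n + (h/2)·k1); k3 = f(t_n + h/2, w_n + (h/2)·k2); k4 = f(t_n + h, w_n + h·k3); w_{n+1} = w_n + (h/6)·(k1 + 2k2 + 2k3 + k4).
t=1.100000, w=0.410000:
  k1 = f(1.100000, 0.410000) = 1.178283
  k2 = f(1.335000, 0.686896) = 1.432128
  k3 = f(1.335000, 0.746550) = 1.514450
  k4 = f(1.570000, 1.121792) = 1.930876
  w ← 0.410000 + (0.47/6)·(k1 + 2k2 + 2k3 + k4) = 1.115181
w(1.57) ≈ 1.1152

1.1152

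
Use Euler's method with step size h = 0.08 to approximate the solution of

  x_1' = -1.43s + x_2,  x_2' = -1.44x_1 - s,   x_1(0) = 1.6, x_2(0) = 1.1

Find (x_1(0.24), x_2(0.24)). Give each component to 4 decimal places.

1.7910, 0.5002

Euler on (x_1,x_2): x_1_{n+1} = x_1_n + h·x_1', x_2_{n+1} = x_2_n + h·x_2'.
0.000000: (1.600000, 1.100000); f=(1.100000, -2.304000) → (1.688000, 0.915680)
0.080000: (1.688000, 0.915680); f=(0.801280, -2.510720) → (1.752102, 0.714822)
0.160000: (1.752102, 0.714822); f=(0.486022, -2.683027) → (1.790984, 0.500180)
(x_1(0.24), x_2(0.24)) ≈ (1.7910, 0.5002)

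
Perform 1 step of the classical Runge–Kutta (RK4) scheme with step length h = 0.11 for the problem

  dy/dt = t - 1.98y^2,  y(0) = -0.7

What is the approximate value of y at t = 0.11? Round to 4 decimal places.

-0.8191

RK4: k1 = f(t_n, y_n); k2 = f(t_n + h/2, y_n + (h/2)·k1); k3 = f(t_n + h/2, y_n + (h/2)·k2); k4 = f(t_n + h, y_n + h·k3); y_{n+1} = y_n + (h/6)·(k1 + 2k2 + 2k3 + k4).
t=0.000000, y=-0.700000:
  k1 = f(0.000000, -0.700000) = -0.970200
  k2 = f(0.055000, -0.753361) = -1.068755
  k3 = f(0.055000, -0.758781) = -1.084984
  k4 = f(0.110000, -0.819348) = -1.219236
  y ← -0.700000 + (0.11/6)·(k1 + 2k2 + 2k3 + k4) = -0.819110
y(0.11) ≈ -0.8191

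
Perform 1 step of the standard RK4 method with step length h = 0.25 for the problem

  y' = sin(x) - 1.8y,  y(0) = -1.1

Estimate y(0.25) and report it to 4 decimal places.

-0.6746

RK4: k1 = f(x_n, y_n); k2 = f(x_n + h/2, y_n + (h/2)·k1); k3 = f(x_n + h/2, y_n + (h/2)·k2); k4 = f(x_n + h, y_n + h·k3); y_{n+1} = y_n + (h/6)·(k1 + 2k2 + 2k3 + k4).
x=0.000000, y=-1.100000:
  k1 = f(0.000000, -1.100000) = 1.980000
  k2 = f(0.125000, -0.852500) = 1.659175
  k3 = f(0.125000, -0.892603) = 1.731360
  k4 = f(0.250000, -0.667160) = 1.448292
  y ← -1.100000 + (0.25/6)·(k1 + 2k2 + 2k3 + k4) = -0.674610
y(0.25) ≈ -0.6746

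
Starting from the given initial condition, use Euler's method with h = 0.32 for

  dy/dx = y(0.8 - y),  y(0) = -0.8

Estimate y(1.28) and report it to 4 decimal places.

-9.2475

Euler: y_{n+1} = y_n + h·f(x_n, y_n).
x=0.000000, y=-0.800000: f=-1.280000 → y ← -0.800000 + 0.32·(-1.280000) = -1.209600
x=0.320000, y=-1.209600: f=-2.430812 → y ← -1.209600 + 0.32·(-2.430812) = -1.987460
x=0.640000, y=-1.987460: f=-5.539965 → y ← -1.987460 + 0.32·(-5.539965) = -3.760249
x=0.960000, y=-3.760249: f=-17.147668 → y ← -3.760249 + 0.32·(-17.147668) = -9.247503
y(1.28) ≈ -9.2475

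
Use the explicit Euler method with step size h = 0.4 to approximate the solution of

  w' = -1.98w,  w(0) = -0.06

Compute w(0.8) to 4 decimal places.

-0.0026

Euler: w_{n+1} = w_n + h·f(t_n, w_n).
t=0.000000, w=-0.060000: f=0.118800 → w ← -0.060000 + 0.4·0.118800 = -0.012480
t=0.400000, w=-0.012480: f=0.024710 → w ← -0.012480 + 0.4·0.024710 = -0.002596
w(0.8) ≈ -0.0026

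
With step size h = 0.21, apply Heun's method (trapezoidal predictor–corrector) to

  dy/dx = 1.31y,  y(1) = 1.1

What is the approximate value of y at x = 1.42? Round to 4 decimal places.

Heun: k1 = f(x_n, y_n); k2 = f(x_n + h, y_n + h·k1); y_{n+1} = y_n + (h/2)·(k1 + k2).
x=1.000000, y=1.100000:
  k1 = f(1.000000, 1.100000) = 1.441000
  k2 = f(1.210000, 1.402610) = 1.837419
  y ← 1.100000 + (0.21/2)·(1.441000 + 1.837419) = 1.444234
x=1.210000, y=1.444234:
  k1 = f(1.210000, 1.444234) = 1.891947
  k2 = f(1.420000, 1.841543) = 2.412421
  y ← 1.444234 + (0.21/2)·(1.891947 + 2.412421) = 1.896193
y(1.42) ≈ 1.8962

1.8962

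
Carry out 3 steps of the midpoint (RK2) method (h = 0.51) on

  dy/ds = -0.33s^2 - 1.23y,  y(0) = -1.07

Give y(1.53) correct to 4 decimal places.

-0.4681

Midpoint: k1 = f(s_n, y_n); k2 = f(s_n + h/2, y_n + (h/2)·k1); y_{n+1} = y_n + h·k2.
s=0.000000, y=-1.070000:
  k1 = f(0.000000, -1.070000) = 1.316100
  k2 = f(0.255000, -0.734395) = 0.881847
  y ← -1.070000 + 0.51·0.881847 = -0.620258
s=0.510000, y=-0.620258:
  k1 = f(0.510000, -0.620258) = 0.677084
  k2 = f(0.765000, -0.447602) = 0.357426
  y ← -0.620258 + 0.51·0.357426 = -0.437971
s=1.020000, y=-0.437971:
  k1 = f(1.020000, -0.437971) = 0.195372
  k2 = f(1.275000, -0.388151) = -0.059030
  y ← -0.437971 + 0.51·(-0.059030) = -0.468077
y(1.53) ≈ -0.4681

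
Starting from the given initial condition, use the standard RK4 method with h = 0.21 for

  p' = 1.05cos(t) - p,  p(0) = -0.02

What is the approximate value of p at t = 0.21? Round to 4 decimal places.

RK4: k1 = f(t_n, p_n); k2 = f(t_n + h/2, p_n + (h/2)·k1); k3 = f(t_n + h/2, p_n + (h/2)·k2); k4 = f(t_n + h, p_n + h·k3); p_{n+1} = p_n + (h/6)·(k1 + 2k2 + 2k3 + k4).
t=0.000000, p=-0.020000:
  k1 = f(0.000000, -0.020000) = 1.070000
  k2 = f(0.105000, 0.092350) = 0.951867
  k3 = f(0.105000, 0.079946) = 0.964271
  k4 = f(0.210000, 0.182497) = 0.844436
  p ← -0.020000 + (0.21/6)·(k1 + 2k2 + 2k3 + k4) = 0.181135
p(0.21) ≈ 0.1811

0.1811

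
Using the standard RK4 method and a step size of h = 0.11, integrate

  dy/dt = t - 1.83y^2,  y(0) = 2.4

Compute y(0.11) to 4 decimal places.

RK4: k1 = f(t_n, y_n); k2 = f(t_n + h/2, y_n + (h/2)·k1); k3 = f(t_n + h/2, y_n + (h/2)·k2); k4 = f(t_n + h, y_n + h·k3); y_{n+1} = y_n + (h/6)·(k1 + 2k2 + 2k3 + k4).
t=0.000000, y=2.400000:
  k1 = f(0.000000, 2.400000) = -10.540800
  k2 = f(0.055000, 1.820256) = -6.008397
  k3 = f(0.055000, 2.069538) = -7.782868
  k4 = f(0.110000, 1.543884) = -4.251950
  y ← 2.400000 + (0.11/6)·(k1 + 2k2 + 2k3 + k4) = 1.623120
y(0.11) ≈ 1.6231

1.6231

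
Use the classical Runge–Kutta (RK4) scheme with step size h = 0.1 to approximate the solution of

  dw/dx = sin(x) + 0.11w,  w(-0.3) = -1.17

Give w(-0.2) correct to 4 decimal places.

-1.2078

RK4: k1 = f(x_n, w_n); k2 = f(x_n + h/2, w_n + (h/2)·k1); k3 = f(x_n + h/2, w_n + (h/2)·k2); k4 = f(x_n + h, w_n + h·k3); w_{n+1} = w_n + (h/6)·(k1 + 2k2 + 2k3 + k4).
x=-0.300000, w=-1.170000:
  k1 = f(-0.300000, -1.170000) = -0.424220
  k2 = f(-0.250000, -1.191211) = -0.378437
  k3 = f(-0.250000, -1.188922) = -0.378185
  k4 = f(-0.200000, -1.207819) = -0.331529
  w ← -1.170000 + (0.1/6)·(k1 + 2k2 + 2k3 + k4) = -1.207817
w(-0.2) ≈ -1.2078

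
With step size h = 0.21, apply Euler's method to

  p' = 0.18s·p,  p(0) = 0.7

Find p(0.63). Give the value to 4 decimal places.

Euler: p_{n+1} = p_n + h·f(s_n, p_n).
s=0.000000, p=0.700000: f=0.000000 → p ← 0.700000 + 0.21·0.000000 = 0.700000
s=0.210000, p=0.700000: f=0.026460 → p ← 0.700000 + 0.21·0.026460 = 0.705557
s=0.420000, p=0.705557: f=0.053340 → p ← 0.705557 + 0.21·0.053340 = 0.716758
p(0.63) ≈ 0.7168

0.7168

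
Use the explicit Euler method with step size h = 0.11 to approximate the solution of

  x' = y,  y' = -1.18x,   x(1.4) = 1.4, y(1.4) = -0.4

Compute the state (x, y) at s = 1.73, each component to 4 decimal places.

1.2087, -0.9254

Euler on (x,y): x_{n+1} = x_n + h·x', y_{n+1} = y_n + h·y'.
1.400000: (1.400000, -0.400000); f=(-0.400000, -1.652000) → (1.356000, -0.581720)
1.510000: (1.356000, -0.581720); f=(-0.581720, -1.600080) → (1.292011, -0.757729)
1.620000: (1.292011, -0.757729); f=(-0.757729, -1.524573) → (1.208661, -0.925432)
(x(1.73), y(1.73)) ≈ (1.2087, -0.9254)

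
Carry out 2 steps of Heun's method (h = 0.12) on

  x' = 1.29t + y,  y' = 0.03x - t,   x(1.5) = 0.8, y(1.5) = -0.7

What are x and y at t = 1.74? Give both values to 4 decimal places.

1.0894, -1.0820

Heun on (x,y): k1 = f(t_n, state_n); k2 = f(t_n + h, state_n + h·k1); state_{n+1} = state_n + (h/2)·(k1 + k2).
1.500000: (0.800000, -0.700000)
  k1 = (1.235000, -1.476000)
  predictor → (0.948200, -0.877120)
  k2 = (1.212680, -1.591554)
  → (0.946861, -0.884053)
1.620000: (0.946861, -0.884053)
  k1 = (1.205747, -1.591594)
  predictor → (1.091550, -1.075045)
  k2 = (1.169555, -1.707253)
  → (1.089379, -1.081984)
(x(1.74), y(1.74)) ≈ (1.0894, -1.0820)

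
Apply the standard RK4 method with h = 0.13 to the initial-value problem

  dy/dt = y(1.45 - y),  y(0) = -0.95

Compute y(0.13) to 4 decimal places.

RK4: k1 = f(t_n, y_n); k2 = f(t_n + h/2, y_n + (h/2)·k1); k3 = f(t_n + h/2, y_n + (h/2)·k2); k4 = f(t_n + h, y_n + h·k3); y_{n+1} = y_n + (h/6)·(k1 + 2k2 + 2k3 + k4).
t=0.000000, y=-0.950000:
  k1 = f(0.000000, -0.950000) = -2.280000
  k2 = f(0.065000, -1.098200) = -2.798433
  k3 = f(0.065000, -1.131898) = -2.922446
  k4 = f(0.130000, -1.329918) = -3.697063
  y ← -0.950000 + (0.13/6)·(k1 + 2k2 + 2k3 + k4) = -1.327408
y(0.13) ≈ -1.3274

-1.3274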